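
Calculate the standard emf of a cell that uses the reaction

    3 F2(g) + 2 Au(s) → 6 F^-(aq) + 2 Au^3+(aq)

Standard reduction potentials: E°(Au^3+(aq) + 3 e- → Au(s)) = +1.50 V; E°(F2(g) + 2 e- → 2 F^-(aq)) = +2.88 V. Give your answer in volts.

+1.38 V

F2(g) gains electrons, so the F₂/F⁻ couple is the cathode; the Au³⁺/Au couple is the anode.
E°cell = E°(cathode) − E°(anode) = +2.88 − (+1.50) = +1.38 V.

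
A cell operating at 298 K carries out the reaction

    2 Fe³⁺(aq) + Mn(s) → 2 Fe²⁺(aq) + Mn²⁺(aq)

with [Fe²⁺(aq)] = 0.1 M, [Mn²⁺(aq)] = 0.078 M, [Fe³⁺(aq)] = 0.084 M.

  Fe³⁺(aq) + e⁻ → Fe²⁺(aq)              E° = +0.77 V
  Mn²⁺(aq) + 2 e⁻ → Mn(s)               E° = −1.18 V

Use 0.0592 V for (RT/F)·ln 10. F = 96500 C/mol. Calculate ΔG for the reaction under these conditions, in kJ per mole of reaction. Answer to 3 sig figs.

−382 kJ/mol

The standard cell potential is +0.77 − (−1.18) = +1.95 V, with n = 2 electrons in the balanced equation.
The reaction quotient is ([Fe²⁺(aq)]^2·[Mn²⁺(aq)]) / [Fe³⁺(aq)]^2 = 0.111; by Nernst, E = +1.95 − (0.0592/2)(−0.956) = +1.9783 V.
ΔG = −nFE = −(2)(96500)(+1.9783) J/mol = −382 kJ/mol.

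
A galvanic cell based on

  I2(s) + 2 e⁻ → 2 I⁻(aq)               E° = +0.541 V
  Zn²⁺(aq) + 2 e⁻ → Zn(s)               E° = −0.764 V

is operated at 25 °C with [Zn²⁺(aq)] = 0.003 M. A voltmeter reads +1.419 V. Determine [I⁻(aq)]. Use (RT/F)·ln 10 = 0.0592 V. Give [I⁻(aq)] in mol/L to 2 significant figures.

With I₂/I⁻ at the cathode and Zn²⁺/Zn at the anode, E°cell = +0.541 − (−0.764) = +1.305 V (n = 2).
From the Nernst equation, log Q = n(E° − E)/0.0592 = 2·(+1.305 − (+1.419))/0.0592 = −3.851.
For I2(s) + Zn(s) → 2 I⁻(aq) + Zn²⁺(aq), the reaction quotient is Q = [I⁻(aq)]^2·[Zn²⁺(aq)].
Substituting the known concentrations and solving, log [I⁻(aq)] = −0.664 and [I⁻(aq)] = 0.22 M.

0.22 M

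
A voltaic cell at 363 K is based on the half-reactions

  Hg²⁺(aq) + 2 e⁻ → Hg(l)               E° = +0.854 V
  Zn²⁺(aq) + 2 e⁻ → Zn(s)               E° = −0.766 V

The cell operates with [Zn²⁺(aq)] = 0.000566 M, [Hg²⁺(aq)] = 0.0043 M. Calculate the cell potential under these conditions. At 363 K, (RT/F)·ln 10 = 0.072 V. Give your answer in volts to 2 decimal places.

+1.65 V

The Hg²⁺/Hg couple has the more positive E°, so it is the cathode; Zn²⁺/Zn is the anode.
E°cell = +0.854 − (−0.766) = +1.620 V, with n = 2 electrons transferred.
The balanced reaction is Hg²⁺(aq) + Zn(s) → Hg(l) + Zn²⁺(aq), so Q = [Zn²⁺(aq)] / [Hg²⁺(aq)] = 0.132 and log Q = −0.881.
By the Nernst equation, E = +1.620 − (0.072/2)·(−0.881) = +1.65 V.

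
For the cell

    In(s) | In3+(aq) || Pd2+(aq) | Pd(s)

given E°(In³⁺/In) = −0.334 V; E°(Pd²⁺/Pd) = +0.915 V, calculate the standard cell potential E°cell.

By convention the left-hand electrode in cell notation is the anode (oxidation) and the right-hand electrode is the cathode (reduction).
E°cell = E°(right) − E°(left) = +0.915 − (−0.334) = +1.249 V.

+1.249 V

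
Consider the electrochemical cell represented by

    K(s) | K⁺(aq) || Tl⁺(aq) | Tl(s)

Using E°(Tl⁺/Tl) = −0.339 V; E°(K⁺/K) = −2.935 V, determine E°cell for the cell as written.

By convention the left-hand electrode in cell notation is the anode (oxidation) and the right-hand electrode is the cathode (reduction).
E°cell = E°(right) − E°(left) = −0.339 − (−2.935) = +2.596 V.

+2.596 V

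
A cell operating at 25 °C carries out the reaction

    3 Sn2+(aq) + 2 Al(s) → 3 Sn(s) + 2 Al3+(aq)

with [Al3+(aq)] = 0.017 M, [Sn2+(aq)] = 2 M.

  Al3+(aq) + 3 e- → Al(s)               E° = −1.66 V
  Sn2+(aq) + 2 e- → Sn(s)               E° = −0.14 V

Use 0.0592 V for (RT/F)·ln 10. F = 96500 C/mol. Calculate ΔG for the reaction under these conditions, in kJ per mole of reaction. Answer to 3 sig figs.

With Sn²⁺/Sn reduced at the cathode, E°cell = −0.14 − (−1.66) = +1.52 V and n = 6.
The reaction quotient is [Al3+(aq)]^2 / [Sn2+(aq)]^3 = 3.61×10^−5; by Nernst, E = +1.52 − (0.0592/6)(−4.442) = +1.5638 V.
ΔG = −nFE = −(6)(96500)(+1.5638) J/mol = −905 kJ/mol.

−905 kJ/mol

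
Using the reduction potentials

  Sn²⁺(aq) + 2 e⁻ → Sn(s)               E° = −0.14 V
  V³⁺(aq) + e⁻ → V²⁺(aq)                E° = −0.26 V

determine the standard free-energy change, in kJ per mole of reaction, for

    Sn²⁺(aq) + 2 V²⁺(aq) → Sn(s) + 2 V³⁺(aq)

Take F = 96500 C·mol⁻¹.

In the reaction as written Sn²⁺(aq) is reduced, so the Sn²⁺/Sn couple is the cathode and V³⁺/V²⁺ is the anode.
E°cell = −0.14 − (−0.26) = +0.12 V; balancing electrons gives n = 2.
ΔG° = −nFE°cell = −(2)(96500)(+0.12) J/mol = −23.2 kJ/mol.

−23.2 kJ/mol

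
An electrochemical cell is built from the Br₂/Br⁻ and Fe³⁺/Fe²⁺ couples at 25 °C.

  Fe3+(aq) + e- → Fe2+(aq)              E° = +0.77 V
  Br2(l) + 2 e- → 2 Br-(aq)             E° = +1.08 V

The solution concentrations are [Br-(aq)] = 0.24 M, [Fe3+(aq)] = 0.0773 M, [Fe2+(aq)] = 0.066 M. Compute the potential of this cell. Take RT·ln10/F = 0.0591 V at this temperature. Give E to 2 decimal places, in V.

Br₂/Br⁻ is reduced (cathode, E° = +1.08 V) and Fe³⁺/Fe²⁺ is oxidized (anode).
E°cell = E°cat − E°an = +1.08 − (+0.77) = +0.31 V; n = 2.
Balancing gives Br2(l) + 2 Fe2+(aq) → 2 Br-(aq) + 2 Fe3+(aq); hence Q = ([Br-(aq)]^2·[Fe3+(aq)]^2) / [Fe2+(aq)]^2 = 0.079 (log Q = −1.102).
By the Nernst equation, E = +0.31 − (0.0591/2)·(−1.102) = +0.34 V.

+0.34 V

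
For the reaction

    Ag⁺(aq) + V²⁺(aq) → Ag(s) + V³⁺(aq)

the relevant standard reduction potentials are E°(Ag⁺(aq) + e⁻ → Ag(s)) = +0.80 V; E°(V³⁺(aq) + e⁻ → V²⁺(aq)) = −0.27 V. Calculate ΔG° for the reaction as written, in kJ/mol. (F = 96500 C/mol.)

−103 kJ/mol

In the reaction as written Ag⁺(aq) is reduced, so the Ag⁺/Ag couple is the cathode and V³⁺/V²⁺ is the anode.
E°cell = +0.80 − (−0.27) = +1.07 V; balancing electrons gives n = 1.
ΔG° = −nFE°cell = −(1)(96500)(+1.07) J/mol = −103 kJ/mol.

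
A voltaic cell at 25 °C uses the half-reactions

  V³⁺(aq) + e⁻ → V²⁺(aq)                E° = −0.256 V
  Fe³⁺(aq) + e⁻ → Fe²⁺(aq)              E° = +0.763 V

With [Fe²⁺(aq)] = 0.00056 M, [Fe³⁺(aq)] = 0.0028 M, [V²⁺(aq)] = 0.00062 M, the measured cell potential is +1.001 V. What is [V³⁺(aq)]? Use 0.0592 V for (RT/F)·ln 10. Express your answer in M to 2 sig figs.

With Fe³⁺/Fe²⁺ at the cathode and V³⁺/V²⁺ at the anode, E°cell = +0.763 − (−0.256) = +1.019 V (n = 1).
Rearranging E = E° − (0.0592/n)·log Q gives log Q = 1(+1.019 − (+1.001))/0.0592 = 0.304.
Balancing electrons gives Fe³⁺(aq) + V²⁺(aq) → Fe²⁺(aq) + V³⁺(aq); thus Q = ([Fe²⁺(aq)]·[V³⁺(aq)]) / ([Fe³⁺(aq)]·[V²⁺(aq)]).
Substituting the known concentrations and solving, log [V³⁺(aq)] = −2.205 and [V³⁺(aq)] = 0.0062 M.

0.0062 M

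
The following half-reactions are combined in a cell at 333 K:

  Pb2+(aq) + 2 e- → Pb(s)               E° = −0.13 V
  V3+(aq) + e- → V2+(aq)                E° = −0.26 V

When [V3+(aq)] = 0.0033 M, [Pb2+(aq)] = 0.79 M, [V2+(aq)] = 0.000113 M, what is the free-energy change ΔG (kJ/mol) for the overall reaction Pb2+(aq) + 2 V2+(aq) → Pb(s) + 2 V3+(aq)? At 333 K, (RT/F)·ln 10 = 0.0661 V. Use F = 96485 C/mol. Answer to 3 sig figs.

−5.75 kJ/mol

With Pb²⁺/Pb reduced at the cathode, E°cell = −0.13 − (−0.26) = +0.13 V and n = 2.
Q = [V3+(aq)]^2 / ([Pb2+(aq)]·[V2+(aq)]^2) = 1.08×10^3, so log Q = 3.033 and E = +0.13 − (0.0661/2)(3.033) = +0.0298 V.
ΔG = −nFE = −(2)(96485)(+0.0298) J/mol = −5.75 kJ/mol.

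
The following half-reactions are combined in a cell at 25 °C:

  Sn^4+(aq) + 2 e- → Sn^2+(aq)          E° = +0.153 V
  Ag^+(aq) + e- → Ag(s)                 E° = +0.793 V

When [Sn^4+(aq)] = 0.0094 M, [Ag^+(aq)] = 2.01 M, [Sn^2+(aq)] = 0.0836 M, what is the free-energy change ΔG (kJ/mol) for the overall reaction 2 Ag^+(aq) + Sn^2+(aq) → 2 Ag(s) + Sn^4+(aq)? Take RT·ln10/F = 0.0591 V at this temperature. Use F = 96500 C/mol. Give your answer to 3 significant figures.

−132 kJ/mol

E°cell = +0.793 − (+0.153) = +0.640 V; the balanced reaction transfers n = 2 electrons.
The reaction quotient is [Sn^4+(aq)] / ([Ag^+(aq)]^2·[Sn^2+(aq)]) = 0.0278; by Nernst, E = +0.640 − (0.0591/2)(−1.555) = +0.6860 V.
Finally ΔG = −nFE = −(2)(96500 C/mol)(+0.6860 V) = −132 kJ/mol.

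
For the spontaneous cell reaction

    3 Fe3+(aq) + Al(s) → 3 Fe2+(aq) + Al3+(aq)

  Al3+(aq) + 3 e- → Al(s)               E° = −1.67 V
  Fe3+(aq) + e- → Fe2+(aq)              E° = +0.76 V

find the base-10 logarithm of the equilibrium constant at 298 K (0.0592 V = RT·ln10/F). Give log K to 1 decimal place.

The Fe³⁺/Fe²⁺ couple is reduced (cathode); E°cell = +0.76 − (−1.67) = +2.43 V with n = 3.
At equilibrium E = 0, so log K = nE°cell / 0.0592 = (3)(+2.43) / 0.0592 = 123.1.

log K = 123.1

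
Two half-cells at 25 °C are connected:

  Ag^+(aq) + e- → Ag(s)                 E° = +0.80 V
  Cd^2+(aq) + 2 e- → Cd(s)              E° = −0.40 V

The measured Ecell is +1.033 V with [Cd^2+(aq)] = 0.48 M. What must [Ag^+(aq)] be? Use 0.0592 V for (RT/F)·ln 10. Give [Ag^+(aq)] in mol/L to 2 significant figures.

Ag⁺/Ag is the cathode (higher E°); E°cell = +0.80 − (−0.40) = +1.20 V with n = 2.
Since E = E° − (0.0592/n)·log Q, log Q = n(E° − E)/0.0592 = 5.642.
Balancing electrons gives 2 Ag^+(aq) + Cd(s) → 2 Ag(s) + Cd^2+(aq); thus Q = [Cd^2+(aq)] / [Ag^+(aq)]^2.
Isolating [Ag^+(aq)] in Q = 10^{5.642} yields log [Ag^+(aq)] = −2.980, i.e. 0.0010 M.

0.0010 M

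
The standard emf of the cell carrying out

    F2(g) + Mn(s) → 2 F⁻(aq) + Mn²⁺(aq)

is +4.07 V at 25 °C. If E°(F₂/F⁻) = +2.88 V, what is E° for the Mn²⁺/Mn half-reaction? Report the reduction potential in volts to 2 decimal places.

In the reaction as written the F₂/F⁻ couple is reduced (cathode) and Mn²⁺/Mn is oxidized (anode), so E°cell = E°(F₂/F⁻) − E°(Mn²⁺/Mn).
E°(Mn²⁺/Mn) = E°(cathode) − E°cell = +2.88 − (+4.07) = −1.19 V.

−1.19 V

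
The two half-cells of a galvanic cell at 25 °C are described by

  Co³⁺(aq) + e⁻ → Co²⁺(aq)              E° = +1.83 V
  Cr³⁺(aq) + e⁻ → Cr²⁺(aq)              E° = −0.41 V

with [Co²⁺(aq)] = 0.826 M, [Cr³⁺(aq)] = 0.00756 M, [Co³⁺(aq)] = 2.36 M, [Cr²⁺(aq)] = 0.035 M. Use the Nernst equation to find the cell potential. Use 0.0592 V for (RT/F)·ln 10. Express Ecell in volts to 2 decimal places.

+2.31 V

Since E°(Co³⁺/Co²⁺) > E°(Cr³⁺/Cr²⁺), Co³⁺/Co²⁺ serves as the cathode.
E°cell = +1.83 − (−0.41) = +2.24 V, with n = 1 electron transferred.
Balancing gives Co³⁺(aq) + Cr²⁺(aq) → Co²⁺(aq) + Cr³⁺(aq); hence Q = ([Co²⁺(aq)]·[Cr³⁺(aq)]) / ([Co³⁺(aq)]·[Cr²⁺(aq)]) = 0.0756 (log Q = −1.121).
Applying E = E° − (RT ln10/nF)·log Q gives +2.24 − (0.0592/1)(−1.121) = +2.31 V.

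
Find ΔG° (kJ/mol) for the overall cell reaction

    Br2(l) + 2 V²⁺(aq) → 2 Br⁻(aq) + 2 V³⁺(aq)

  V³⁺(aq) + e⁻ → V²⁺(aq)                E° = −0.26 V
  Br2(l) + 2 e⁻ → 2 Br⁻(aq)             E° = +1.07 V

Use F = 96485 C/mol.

In the reaction as written Br2(l) is reduced, so the Br₂/Br⁻ couple is the cathode and V³⁺/V²⁺ is the anode.
E°cell = +1.07 − (−0.26) = +1.33 V; balancing electrons gives n = 2.
ΔG° = −nFE°cell = −(2)(96485)(+1.33) J/mol = −257 kJ/mol.

−257 kJ/mol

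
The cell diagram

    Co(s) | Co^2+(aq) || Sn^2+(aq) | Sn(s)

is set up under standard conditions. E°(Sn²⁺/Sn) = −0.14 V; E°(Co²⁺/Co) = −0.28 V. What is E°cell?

By convention the left-hand electrode in cell notation is the anode (oxidation) and the right-hand electrode is the cathode (reduction).
E°cell = E°(right) − E°(left) = −0.14 − (−0.28) = +0.14 V.

+0.14 V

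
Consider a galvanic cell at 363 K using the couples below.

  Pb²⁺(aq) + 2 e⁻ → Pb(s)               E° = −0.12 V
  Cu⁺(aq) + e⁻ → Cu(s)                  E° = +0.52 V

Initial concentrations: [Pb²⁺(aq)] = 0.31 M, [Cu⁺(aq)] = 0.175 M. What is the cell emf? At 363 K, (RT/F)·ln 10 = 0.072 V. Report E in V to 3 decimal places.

+0.604 V

The Cu⁺/Cu couple has the more positive E°, so it is the cathode; Pb²⁺/Pb is the anode.
The standard potential is +0.52 − (−0.12) = +0.64 V and the balanced reaction transfers n = 2 electrons.
The balanced reaction is 2 Cu⁺(aq) + Pb(s) → 2 Cu(s) + Pb²⁺(aq), so Q = [Pb²⁺(aq)] / [Cu⁺(aq)]^2 = 10.1 and log Q = 1.005.
By the Nernst equation, E = +0.64 − (0.072/2)·(1.005) = +0.604 V.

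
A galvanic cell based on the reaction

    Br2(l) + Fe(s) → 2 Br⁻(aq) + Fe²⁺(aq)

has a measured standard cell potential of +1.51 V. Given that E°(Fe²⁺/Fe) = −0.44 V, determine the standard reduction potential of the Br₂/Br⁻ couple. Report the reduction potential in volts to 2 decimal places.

+1.07 V

In the reaction as written the Br₂/Br⁻ couple is reduced (cathode) and Fe²⁺/Fe is oxidized (anode), so E°cell = E°(Br₂/Br⁻) − E°(Fe²⁺/Fe).
E°(Br₂/Br⁻) = E°cell + E°(anode) = +1.51 + (−0.44) = +1.07 V.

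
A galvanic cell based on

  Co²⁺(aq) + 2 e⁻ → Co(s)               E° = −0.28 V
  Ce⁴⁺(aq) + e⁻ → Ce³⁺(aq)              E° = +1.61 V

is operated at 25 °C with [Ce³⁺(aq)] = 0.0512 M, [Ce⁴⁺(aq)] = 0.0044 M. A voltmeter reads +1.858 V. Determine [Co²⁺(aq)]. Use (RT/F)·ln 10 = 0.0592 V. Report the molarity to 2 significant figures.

0.089 M

The Ce⁴⁺/Ce³⁺ couple has the larger reduction potential, so it is the cathode: E°cell = +1.61 − (−0.28) = +1.89 V and n = 2.
From the Nernst equation, log Q = n(E° − E)/0.0592 = 2·(+1.89 − (+1.858))/0.0592 = 1.081.
For 2 Ce⁴⁺(aq) + Co(s) → 2 Ce³⁺(aq) + Co²⁺(aq), the reaction quotient is Q = ([Ce³⁺(aq)]^2·[Co²⁺(aq)]) / [Ce⁴⁺(aq)]^2.
Isolating [Co²⁺(aq)] in Q = 10^{1.081} yields log [Co²⁺(aq)] = −1.051, i.e. 0.089 M.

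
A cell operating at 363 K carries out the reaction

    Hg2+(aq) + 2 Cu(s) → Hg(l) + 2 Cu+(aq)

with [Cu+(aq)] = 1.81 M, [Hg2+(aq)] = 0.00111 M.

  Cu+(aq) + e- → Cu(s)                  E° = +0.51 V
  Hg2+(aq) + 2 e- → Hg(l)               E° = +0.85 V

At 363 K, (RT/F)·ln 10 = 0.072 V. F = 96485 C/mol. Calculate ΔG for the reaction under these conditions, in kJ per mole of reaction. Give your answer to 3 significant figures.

−41.5 kJ/mol

E°cell = +0.85 − (+0.51) = +0.34 V; the balanced reaction transfers n = 2 electrons.
Q = [Cu+(aq)]^2 / [Hg2+(aq)] = 2.95×10^3, so log Q = 3.470 and E = +0.34 − (0.072/2)(3.470) = +0.2151 V.
Then ΔG = −nFE = −2 × 96485 × +0.2151 J/mol = −41.5 kJ/mol.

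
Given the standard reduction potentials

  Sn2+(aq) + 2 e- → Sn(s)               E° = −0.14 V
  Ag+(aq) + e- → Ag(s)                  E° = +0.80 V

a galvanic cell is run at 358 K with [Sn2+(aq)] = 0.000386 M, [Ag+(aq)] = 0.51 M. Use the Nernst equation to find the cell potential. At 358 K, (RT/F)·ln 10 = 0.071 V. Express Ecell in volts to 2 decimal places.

+1.04 V

Ag⁺/Ag is reduced (cathode, E° = +0.80 V) and Sn²⁺/Sn is oxidized (anode).
E°cell = +0.80 − (−0.14) = +0.94 V, with n = 2 electrons transferred.
For the overall reaction 2 Ag+(aq) + Sn(s) → 2 Ag(s) + Sn2+(aq), Q = [Sn2+(aq)] / [Ag+(aq)]^2 = 0.00148, giving log Q = −2.829.
By the Nernst equation, E = +0.94 − (0.071/2)·(−2.829) = +1.04 V.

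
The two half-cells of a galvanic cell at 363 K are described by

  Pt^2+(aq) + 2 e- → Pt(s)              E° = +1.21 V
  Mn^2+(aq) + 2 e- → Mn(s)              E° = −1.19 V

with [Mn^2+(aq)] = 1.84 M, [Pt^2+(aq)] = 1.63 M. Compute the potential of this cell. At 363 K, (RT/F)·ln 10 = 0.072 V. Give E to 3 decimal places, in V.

The Pt²⁺/Pt couple has the more positive E°, so it is the cathode; Mn²⁺/Mn is the anode.
E°cell = E°cat − E°an = +1.21 − (−1.19) = +2.40 V; n = 2.
For the overall reaction Pt^2+(aq) + Mn(s) → Pt(s) + Mn^2+(aq), Q = [Mn^2+(aq)] / [Pt^2+(aq)] = 1.13, giving log Q = 0.053.
E = E° − (0.072/n)·log Q = +2.40 − (0.072/2)(0.053) = +2.398 V.

+2.398 V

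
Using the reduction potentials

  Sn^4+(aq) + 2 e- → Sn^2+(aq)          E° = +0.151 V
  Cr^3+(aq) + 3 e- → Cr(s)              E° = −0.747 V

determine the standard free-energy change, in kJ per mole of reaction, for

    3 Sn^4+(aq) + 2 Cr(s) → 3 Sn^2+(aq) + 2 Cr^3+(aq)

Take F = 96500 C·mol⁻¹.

−520 kJ/mol

In the reaction as written Sn^4+(aq) is reduced, so the Sn⁴⁺/Sn²⁺ couple is the cathode and Cr³⁺/Cr is the anode.
E°cell = +0.151 − (−0.747) = +0.898 V; balancing electrons gives n = 6.
ΔG° = −nFE°cell = −(6)(96500)(+0.898) J/mol = −520 kJ/mol.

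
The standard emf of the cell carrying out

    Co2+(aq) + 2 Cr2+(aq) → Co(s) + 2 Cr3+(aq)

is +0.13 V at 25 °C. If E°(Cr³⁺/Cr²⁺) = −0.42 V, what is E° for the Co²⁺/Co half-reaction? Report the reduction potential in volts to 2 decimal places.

−0.29 V

In the reaction as written the Co²⁺/Co couple is reduced (cathode) and Cr³⁺/Cr²⁺ is oxidized (anode), so E°cell = E°(Co²⁺/Co) − E°(Cr³⁺/Cr²⁺).
E°(Co²⁺/Co) = E°cell + E°(anode) = +0.13 + (−0.42) = −0.29 V.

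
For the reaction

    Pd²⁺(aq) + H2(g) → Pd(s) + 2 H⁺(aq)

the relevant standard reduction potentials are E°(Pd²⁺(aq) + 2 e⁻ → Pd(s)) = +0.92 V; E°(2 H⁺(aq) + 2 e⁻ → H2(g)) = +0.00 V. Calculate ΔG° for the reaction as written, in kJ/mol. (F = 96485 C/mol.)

In the reaction as written Pd²⁺(aq) is reduced, so the Pd²⁺/Pd couple is the cathode and 2H⁺/H₂ is the anode.
E°cell = +0.92 − (+0.00) = +0.92 V; balancing electrons gives n = 2.
ΔG° = −nFE°cell = −(2)(96485)(+0.92) J/mol = −178 kJ/mol.

−178 kJ/mol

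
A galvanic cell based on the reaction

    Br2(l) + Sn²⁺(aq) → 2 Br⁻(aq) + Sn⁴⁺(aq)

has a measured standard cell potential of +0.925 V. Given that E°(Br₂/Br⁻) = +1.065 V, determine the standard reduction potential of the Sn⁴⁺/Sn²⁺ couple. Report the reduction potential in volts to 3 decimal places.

+0.140 V

In the reaction as written the Br₂/Br⁻ couple is reduced (cathode) and Sn⁴⁺/Sn²⁺ is oxidized (anode), so E°cell = E°(Br₂/Br⁻) − E°(Sn⁴⁺/Sn²⁺).
E°(Sn⁴⁺/Sn²⁺) = E°(cathode) − E°cell = +1.065 − (+0.925) = +0.140 V.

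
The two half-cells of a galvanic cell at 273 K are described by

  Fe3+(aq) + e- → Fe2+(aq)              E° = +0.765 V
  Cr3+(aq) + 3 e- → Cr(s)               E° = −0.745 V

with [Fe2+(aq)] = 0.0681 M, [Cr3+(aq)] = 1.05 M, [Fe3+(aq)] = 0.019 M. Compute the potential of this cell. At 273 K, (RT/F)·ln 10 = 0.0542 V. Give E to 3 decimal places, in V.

+1.480 V

The Fe³⁺/Fe²⁺ couple has the more positive E°, so it is the cathode; Cr³⁺/Cr is the anode.
E°cell = E°cat − E°an = +0.765 − (−0.745) = +1.510 V; n = 3.
The balanced reaction is 3 Fe3+(aq) + Cr(s) → 3 Fe2+(aq) + Cr3+(aq), so Q = ([Fe2+(aq)]^3·[Cr3+(aq)]) / [Fe3+(aq)]^3 = 48.3 and log Q = 1.684.
E = E° − (0.0542/n)·log Q = +1.510 − (0.0542/3)(1.684) = +1.480 V.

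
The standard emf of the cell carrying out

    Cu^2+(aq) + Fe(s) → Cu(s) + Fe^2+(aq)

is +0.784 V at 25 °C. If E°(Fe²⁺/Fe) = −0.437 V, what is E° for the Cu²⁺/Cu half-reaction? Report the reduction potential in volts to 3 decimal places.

In the reaction as written the Cu²⁺/Cu couple is reduced (cathode) and Fe²⁺/Fe is oxidized (anode), so E°cell = E°(Cu²⁺/Cu) − E°(Fe²⁺/Fe).
E°(Cu²⁺/Cu) = E°cell + E°(anode) = +0.784 + (−0.437) = +0.347 V.

+0.347 V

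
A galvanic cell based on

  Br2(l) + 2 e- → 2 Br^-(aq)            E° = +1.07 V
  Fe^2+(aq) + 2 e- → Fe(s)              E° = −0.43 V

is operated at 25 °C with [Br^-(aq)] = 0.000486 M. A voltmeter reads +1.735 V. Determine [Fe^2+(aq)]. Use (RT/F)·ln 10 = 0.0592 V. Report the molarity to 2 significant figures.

With Br₂/Br⁻ at the cathode and Fe²⁺/Fe at the anode, E°cell = +1.07 − (−0.43) = +1.50 V (n = 2).
Rearranging E = E° − (0.0592/n)·log Q gives log Q = 2(+1.50 − (+1.735))/0.0592 = −7.939.
Balancing electrons gives Br2(l) + Fe(s) → 2 Br^-(aq) + Fe^2+(aq); thus Q = [Br^-(aq)]^2·[Fe^2+(aq)].
Solving for the unknown gives log [Fe^2+(aq)] = −1.312, so [Fe^2+(aq)] ≈ 0.049 M.

0.049 M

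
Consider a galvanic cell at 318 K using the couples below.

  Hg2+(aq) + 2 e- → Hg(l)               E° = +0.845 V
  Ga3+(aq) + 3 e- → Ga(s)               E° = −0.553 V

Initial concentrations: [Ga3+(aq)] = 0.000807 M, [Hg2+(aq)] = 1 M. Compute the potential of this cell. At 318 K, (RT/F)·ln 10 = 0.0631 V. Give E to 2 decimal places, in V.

+1.46 V

Since E°(Hg²⁺/Hg) > E°(Ga³⁺/Ga), Hg²⁺/Hg serves as the cathode.
E°cell = E°cat − E°an = +0.845 − (−0.553) = +1.398 V; n = 6.
For the overall reaction 3 Hg2+(aq) + 2 Ga(s) → 3 Hg(l) + 2 Ga3+(aq), Q = [Ga3+(aq)]^2 / [Hg2+(aq)]^3 = 6.51×10^−7, giving log Q = −6.186.
By the Nernst equation, E = +1.398 − (0.0631/6)·(−6.186) = +1.46 V.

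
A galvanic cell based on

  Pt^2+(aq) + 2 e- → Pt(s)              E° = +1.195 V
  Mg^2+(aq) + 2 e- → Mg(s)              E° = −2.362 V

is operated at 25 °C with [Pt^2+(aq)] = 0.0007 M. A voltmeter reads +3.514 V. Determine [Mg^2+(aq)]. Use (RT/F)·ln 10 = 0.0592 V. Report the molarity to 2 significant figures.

With Pt²⁺/Pt at the cathode and Mg²⁺/Mg at the anode, E°cell = +1.195 − (−2.362) = +3.557 V (n = 2).
From the Nernst equation, log Q = n(E° − E)/0.0592 = 2·(+3.557 − (+3.514))/0.0592 = 1.453.
Balancing electrons gives Pt^2+(aq) + Mg(s) → Pt(s) + Mg^2+(aq); thus Q = [Mg^2+(aq)] / [Pt^2+(aq)].
Solving for the unknown gives log [Mg^2+(aq)] = −1.702, so [Mg^2+(aq)] ≈ 0.020 M.

0.020 M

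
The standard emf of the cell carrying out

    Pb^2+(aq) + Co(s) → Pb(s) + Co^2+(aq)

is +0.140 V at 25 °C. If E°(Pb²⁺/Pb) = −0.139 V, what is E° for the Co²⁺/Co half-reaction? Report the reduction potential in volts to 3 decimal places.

−0.279 V

In the reaction as written the Pb²⁺/Pb couple is reduced (cathode) and Co²⁺/Co is oxidized (anode), so E°cell = E°(Pb²⁺/Pb) − E°(Co²⁺/Co).
E°(Co²⁺/Co) = E°(cathode) − E°cell = −0.139 − (+0.140) = −0.279 V.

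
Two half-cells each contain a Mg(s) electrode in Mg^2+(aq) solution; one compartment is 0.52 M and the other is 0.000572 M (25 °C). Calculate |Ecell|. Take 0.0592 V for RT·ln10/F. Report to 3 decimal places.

0.088 V

For a concentration cell E°cell = 0, since both electrodes use the same couple.
The compartment with the higher Mg^2+(aq) concentration (0.52 M) acts as the cathode; ions are reduced there and produced at the dilute (0.000572 M) anode.
With n = 2, Ecell = −(0.0592/2)·log([dilute]/[conc]) = −(0.0592/2)·log(0.000572/0.52) = +0.088 V.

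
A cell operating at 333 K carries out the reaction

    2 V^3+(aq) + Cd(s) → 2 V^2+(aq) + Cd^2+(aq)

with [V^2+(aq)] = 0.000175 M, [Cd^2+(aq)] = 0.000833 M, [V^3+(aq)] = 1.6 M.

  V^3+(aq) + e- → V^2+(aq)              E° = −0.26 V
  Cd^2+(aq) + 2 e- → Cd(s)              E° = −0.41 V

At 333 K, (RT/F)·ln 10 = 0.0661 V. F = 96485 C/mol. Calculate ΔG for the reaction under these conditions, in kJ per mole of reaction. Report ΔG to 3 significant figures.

The standard cell potential is −0.26 − (−0.41) = +0.15 V, with n = 2 electrons in the balanced equation.
Q = ([V^2+(aq)]^2·[Cd^2+(aq)]) / [V^3+(aq)]^2 = 9.97×10^−12, so log Q = −11.002 and E = +0.15 − (0.0661/2)(−11.002) = +0.5136 V.
Then ΔG = −nFE = −2 × 96485 × +0.5136 J/mol = −99.1 kJ/mol.

−99.1 kJ/mol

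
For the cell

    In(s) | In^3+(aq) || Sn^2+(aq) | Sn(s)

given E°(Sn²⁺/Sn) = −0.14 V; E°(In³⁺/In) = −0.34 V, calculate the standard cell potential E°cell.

By convention the left-hand electrode in cell notation is the anode (oxidation) and the right-hand electrode is the cathode (reduction).
E°cell = E°(right) − E°(left) = −0.14 − (−0.34) = +0.20 V.

+0.20 V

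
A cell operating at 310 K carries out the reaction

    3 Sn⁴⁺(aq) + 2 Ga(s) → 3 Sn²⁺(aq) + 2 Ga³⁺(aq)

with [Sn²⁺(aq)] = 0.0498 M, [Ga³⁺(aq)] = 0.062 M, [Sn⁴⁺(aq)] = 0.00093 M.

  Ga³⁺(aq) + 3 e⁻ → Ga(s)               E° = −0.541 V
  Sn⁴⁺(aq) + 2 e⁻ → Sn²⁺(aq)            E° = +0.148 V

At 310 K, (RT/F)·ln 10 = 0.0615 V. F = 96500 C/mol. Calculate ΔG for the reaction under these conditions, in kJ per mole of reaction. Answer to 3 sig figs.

−382 kJ/mol

The standard cell potential is +0.148 − (−0.541) = +0.689 V, with n = 6 electrons in the balanced equation.
The reaction quotient is ([Sn²⁺(aq)]^3·[Ga³⁺(aq)]^2) / [Sn⁴⁺(aq)]^3 = 590; by Nernst, E = +0.689 − (0.0615/6)(2.771) = +0.6606 V.
ΔG = −nFE = −(6)(96500)(+0.6606) J/mol = −382 kJ/mol.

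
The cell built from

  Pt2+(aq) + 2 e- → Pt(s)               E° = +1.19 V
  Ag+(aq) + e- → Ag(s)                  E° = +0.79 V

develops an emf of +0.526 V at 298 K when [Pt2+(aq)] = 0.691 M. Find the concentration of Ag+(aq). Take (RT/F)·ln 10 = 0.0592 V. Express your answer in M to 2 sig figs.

0.0062 M

With Pt²⁺/Pt at the cathode and Ag⁺/Ag at the anode, E°cell = +1.19 − (+0.79) = +0.40 V (n = 2).
From the Nernst equation, log Q = n(E° − E)/0.0592 = 2·(+0.40 − (+0.526))/0.0592 = −4.257.
For Pt2+(aq) + 2 Ag(s) → Pt(s) + 2 Ag+(aq), the reaction quotient is Q = [Ag+(aq)]^2 / [Pt2+(aq)].
Substituting the known concentrations and solving, log [Ag+(aq)] = −2.209 and [Ag+(aq)] = 0.0062 M.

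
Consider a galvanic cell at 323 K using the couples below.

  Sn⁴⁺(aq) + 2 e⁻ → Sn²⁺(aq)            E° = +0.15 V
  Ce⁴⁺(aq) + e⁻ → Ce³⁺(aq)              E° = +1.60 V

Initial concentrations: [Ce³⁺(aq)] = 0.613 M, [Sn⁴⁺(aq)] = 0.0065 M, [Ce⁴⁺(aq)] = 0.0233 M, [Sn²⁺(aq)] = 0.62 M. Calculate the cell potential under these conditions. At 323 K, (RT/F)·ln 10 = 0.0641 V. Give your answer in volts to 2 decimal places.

Since E°(Ce⁴⁺/Ce³⁺) > E°(Sn⁴⁺/Sn²⁺), Ce⁴⁺/Ce³⁺ serves as the cathode.
The standard potential is +1.60 − (+0.15) = +1.45 V and the balanced reaction transfers n = 2 electrons.
Balancing gives 2 Ce⁴⁺(aq) + Sn²⁺(aq) → 2 Ce³⁺(aq) + Sn⁴⁺(aq); hence Q = ([Ce³⁺(aq)]^2·[Sn⁴⁺(aq)]) / ([Ce⁴⁺(aq)]^2·[Sn²⁺(aq)]) = 7.26 (log Q = 0.861).
By the Nernst equation, E = +1.45 − (0.0641/2)·(0.861) = +1.42 V.

+1.42 V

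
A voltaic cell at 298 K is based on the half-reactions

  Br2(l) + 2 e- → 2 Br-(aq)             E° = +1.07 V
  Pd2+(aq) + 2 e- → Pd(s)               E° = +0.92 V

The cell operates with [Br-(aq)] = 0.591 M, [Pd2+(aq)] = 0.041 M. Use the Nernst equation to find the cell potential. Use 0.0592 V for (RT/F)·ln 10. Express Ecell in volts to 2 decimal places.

Since E°(Br₂/Br⁻) > E°(Pd²⁺/Pd), Br₂/Br⁻ serves as the cathode.
E°cell = E°cat − E°an = +1.07 − (+0.92) = +0.15 V; n = 2.
Balancing gives Br2(l) + Pd(s) → 2 Br-(aq) + Pd2+(aq); hence Q = [Br-(aq)]^2·[Pd2+(aq)] = 0.0143 (log Q = −1.844).
E = E° − (0.0592/n)·log Q = +0.15 − (0.0592/2)(−1.844) = +0.20 V.

+0.20 V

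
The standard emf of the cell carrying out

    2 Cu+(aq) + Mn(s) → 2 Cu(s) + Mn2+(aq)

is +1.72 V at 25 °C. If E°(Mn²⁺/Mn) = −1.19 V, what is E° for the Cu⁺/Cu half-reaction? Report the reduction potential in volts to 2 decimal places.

+0.53 V

In the reaction as written the Cu⁺/Cu couple is reduced (cathode) and Mn²⁺/Mn is oxidized (anode), so E°cell = E°(Cu⁺/Cu) − E°(Mn²⁺/Mn).
E°(Cu⁺/Cu) = E°cell + E°(anode) = +1.72 + (−1.19) = +0.53 V.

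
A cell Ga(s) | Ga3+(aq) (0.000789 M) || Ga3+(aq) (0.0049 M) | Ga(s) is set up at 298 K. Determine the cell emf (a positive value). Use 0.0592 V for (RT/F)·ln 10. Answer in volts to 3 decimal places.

For a concentration cell E°cell = 0, since both electrodes use the same couple.
The compartment with the higher Ga3+(aq) concentration (0.0049 M) acts as the cathode; ions are reduced there and produced at the dilute (0.000789 M) anode.
With n = 3, Ecell = −(0.0592/3)·log([dilute]/[conc]) = −(0.0592/3)·log(0.000789/0.0049) = +0.016 V.

0.016 V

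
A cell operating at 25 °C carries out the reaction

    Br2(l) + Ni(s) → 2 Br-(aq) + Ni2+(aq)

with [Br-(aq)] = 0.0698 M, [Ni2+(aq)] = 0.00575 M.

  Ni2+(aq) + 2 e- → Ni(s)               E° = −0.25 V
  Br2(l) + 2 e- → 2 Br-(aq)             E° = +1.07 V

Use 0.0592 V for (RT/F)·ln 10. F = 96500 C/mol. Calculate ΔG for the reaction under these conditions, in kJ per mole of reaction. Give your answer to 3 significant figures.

The standard cell potential is +1.07 − (−0.25) = +1.32 V, with n = 2 electrons in the balanced equation.
Q = [Br-(aq)]^2·[Ni2+(aq)] = 2.8×10^−5, so log Q = −4.553 and E = +1.32 − (0.0592/2)(−4.553) = +1.4548 V.
Finally ΔG = −nFE = −(2)(96500 C/mol)(+1.4548 V) = −281 kJ/mol.

−281 kJ/mol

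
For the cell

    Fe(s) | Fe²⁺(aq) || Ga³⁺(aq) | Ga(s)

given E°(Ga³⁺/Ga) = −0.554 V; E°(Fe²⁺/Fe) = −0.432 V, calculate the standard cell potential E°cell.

−0.122 V

By convention the left-hand electrode in cell notation is the anode (oxidation) and the right-hand electrode is the cathode (reduction).
E°cell = E°(right) − E°(left) = −0.554 − (−0.432) = −0.122 V.
The negative sign shows that, as written, the cell would require an external voltage to drive the reaction.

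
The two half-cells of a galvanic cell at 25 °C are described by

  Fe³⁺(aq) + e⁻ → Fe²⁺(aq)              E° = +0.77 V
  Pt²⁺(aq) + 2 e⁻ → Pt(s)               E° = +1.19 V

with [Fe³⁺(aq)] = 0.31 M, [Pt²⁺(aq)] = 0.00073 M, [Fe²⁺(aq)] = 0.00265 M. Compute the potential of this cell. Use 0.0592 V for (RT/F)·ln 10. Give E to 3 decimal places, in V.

+0.205 V

The Pt²⁺/Pt couple has the more positive E°, so it is the cathode; Fe³⁺/Fe²⁺ is the anode.
E°cell = +1.19 − (+0.77) = +0.42 V, with n = 2 electrons transferred.
Balancing gives Pt²⁺(aq) + 2 Fe²⁺(aq) → Pt(s) + 2 Fe³⁺(aq); hence Q = [Fe³⁺(aq)]^2 / ([Pt²⁺(aq)]·[Fe²⁺(aq)]^2) = 1.87×10^7 (log Q = 7.273).
By the Nernst equation, E = +0.42 − (0.0592/2)·(7.273) = +0.205 V.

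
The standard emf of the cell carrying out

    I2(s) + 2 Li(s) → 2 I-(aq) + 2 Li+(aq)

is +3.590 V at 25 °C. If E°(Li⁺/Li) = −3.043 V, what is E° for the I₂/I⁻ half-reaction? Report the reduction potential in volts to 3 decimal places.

In the reaction as written the I₂/I⁻ couple is reduced (cathode) and Li⁺/Li is oxidized (anode), so E°cell = E°(I₂/I⁻) − E°(Li⁺/Li).
E°(I₂/I⁻) = E°cell + E°(anode) = +3.590 + (−3.043) = +0.547 V.

+0.547 V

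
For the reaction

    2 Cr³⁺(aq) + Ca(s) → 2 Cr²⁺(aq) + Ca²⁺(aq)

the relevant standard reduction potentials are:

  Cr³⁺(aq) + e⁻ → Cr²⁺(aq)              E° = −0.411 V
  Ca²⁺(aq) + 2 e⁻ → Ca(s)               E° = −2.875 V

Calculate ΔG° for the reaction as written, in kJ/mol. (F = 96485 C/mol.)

In the reaction as written Cr³⁺(aq) is reduced, so the Cr³⁺/Cr²⁺ couple is the cathode and Ca²⁺/Ca is the anode.
E°cell = −0.411 − (−2.875) = +2.464 V; balancing electrons gives n = 2.
ΔG° = −nFE°cell = −(2)(96485)(+2.464) J/mol = −475 kJ/mol.

−475 kJ/mol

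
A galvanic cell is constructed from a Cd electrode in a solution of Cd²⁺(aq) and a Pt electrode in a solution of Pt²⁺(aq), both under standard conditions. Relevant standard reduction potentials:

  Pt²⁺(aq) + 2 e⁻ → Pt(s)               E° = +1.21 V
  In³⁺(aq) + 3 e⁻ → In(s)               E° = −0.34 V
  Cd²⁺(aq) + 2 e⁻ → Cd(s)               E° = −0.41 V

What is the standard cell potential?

+1.62 V

The Pt²⁺/Pt couple has the higher E°, so Pt ion is reduced (cathode) and Cd is oxidized (anode).
E°cell = E°(cathode) − E°(anode) = +1.21 − (−0.41) = +1.62 V.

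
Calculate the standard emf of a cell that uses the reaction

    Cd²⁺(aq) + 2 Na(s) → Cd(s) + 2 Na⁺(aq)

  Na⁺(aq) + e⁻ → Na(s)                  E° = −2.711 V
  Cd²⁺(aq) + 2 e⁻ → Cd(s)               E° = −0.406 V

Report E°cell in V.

In the reaction as written, Cd²⁺(aq) is reduced (cathode) and Na⁺(aq) is produced by oxidation at the anode.
E°cell = E°(cathode) − E°(anode) = −0.406 − (−2.711) = +2.305 V.

+2.305 V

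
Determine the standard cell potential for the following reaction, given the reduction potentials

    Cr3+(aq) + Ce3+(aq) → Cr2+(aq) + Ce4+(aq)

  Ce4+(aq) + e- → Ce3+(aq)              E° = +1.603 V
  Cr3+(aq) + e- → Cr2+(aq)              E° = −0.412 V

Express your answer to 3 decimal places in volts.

In the reaction as written, Cr3+(aq) is reduced (cathode) and Ce4+(aq) is produced by oxidation at the anode.
E°cell = E°(cathode) − E°(anode) = −0.412 − (+1.603) = −2.015 V.
The negative E°cell means the reaction is non-spontaneous in the direction written.

−2.015 V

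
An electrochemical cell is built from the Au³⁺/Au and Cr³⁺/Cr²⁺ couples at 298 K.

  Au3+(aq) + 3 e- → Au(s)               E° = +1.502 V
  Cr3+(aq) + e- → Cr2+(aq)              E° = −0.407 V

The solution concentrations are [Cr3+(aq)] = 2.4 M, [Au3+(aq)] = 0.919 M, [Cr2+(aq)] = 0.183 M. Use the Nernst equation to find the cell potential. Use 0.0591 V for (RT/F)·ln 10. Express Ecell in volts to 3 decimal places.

+1.842 V

The Au³⁺/Au couple has the more positive E°, so it is the cathode; Cr³⁺/Cr²⁺ is the anode.
The standard potential is +1.502 − (−0.407) = +1.909 V and the balanced reaction transfers n = 3 electrons.
The balanced reaction is Au3+(aq) + 3 Cr2+(aq) → Au(s) + 3 Cr3+(aq), so Q = [Cr3+(aq)]^3 / ([Au3+(aq)]·[Cr2+(aq)]^3) = 2.45×10^3 and log Q = 3.390.
Applying E = E° − (RT ln10/nF)·log Q gives +1.909 − (0.0591/3)(3.390) = +1.842 V.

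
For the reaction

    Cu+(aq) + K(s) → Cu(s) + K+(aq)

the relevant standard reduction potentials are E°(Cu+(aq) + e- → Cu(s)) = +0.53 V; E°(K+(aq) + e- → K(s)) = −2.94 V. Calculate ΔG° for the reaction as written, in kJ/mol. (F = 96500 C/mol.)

In the reaction as written Cu+(aq) is reduced, so the Cu⁺/Cu couple is the cathode and K⁺/K is the anode.
E°cell = +0.53 − (−2.94) = +3.47 V; balancing electrons gives n = 1.
ΔG° = −nFE°cell = −(1)(96500)(+3.47) J/mol = −335 kJ/mol.

−335 kJ/mol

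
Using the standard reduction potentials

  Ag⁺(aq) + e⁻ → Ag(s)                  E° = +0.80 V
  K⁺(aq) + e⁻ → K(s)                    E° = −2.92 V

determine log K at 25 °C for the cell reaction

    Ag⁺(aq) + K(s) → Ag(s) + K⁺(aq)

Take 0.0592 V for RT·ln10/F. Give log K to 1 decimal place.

log K = 62.8

The Ag⁺/Ag couple is reduced (cathode); E°cell = +0.80 − (−2.92) = +3.72 V with n = 1.
At equilibrium E = 0, so log K = nE°cell / 0.0592 = (1)(+3.72) / 0.0592 = 62.8.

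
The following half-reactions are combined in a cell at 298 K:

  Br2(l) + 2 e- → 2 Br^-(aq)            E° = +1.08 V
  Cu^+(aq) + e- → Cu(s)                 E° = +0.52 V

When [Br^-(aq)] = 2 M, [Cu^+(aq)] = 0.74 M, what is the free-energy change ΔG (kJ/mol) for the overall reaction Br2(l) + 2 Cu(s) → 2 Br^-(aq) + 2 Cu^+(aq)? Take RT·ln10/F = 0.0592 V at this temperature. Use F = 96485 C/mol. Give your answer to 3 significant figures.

−106 kJ/mol

E°cell = +1.08 − (+0.52) = +0.56 V; the balanced reaction transfers n = 2 electrons.
Here Q = [Br^-(aq)]^2·[Cu^+(aq)]^2 = 2.19 (log Q = 0.341), giving E = +0.56 − (0.0592/2)·(0.341) = +0.5499 V.
Then ΔG = −nFE = −2 × 96485 × +0.5499 J/mol = −106 kJ/mol.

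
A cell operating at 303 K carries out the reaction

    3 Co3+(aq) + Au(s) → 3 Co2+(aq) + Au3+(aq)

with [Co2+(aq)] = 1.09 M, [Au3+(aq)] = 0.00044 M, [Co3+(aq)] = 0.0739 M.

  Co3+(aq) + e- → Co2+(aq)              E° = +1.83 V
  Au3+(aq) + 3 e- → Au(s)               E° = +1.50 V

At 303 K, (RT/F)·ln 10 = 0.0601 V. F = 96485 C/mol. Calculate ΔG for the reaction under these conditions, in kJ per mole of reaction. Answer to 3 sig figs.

−94.7 kJ/mol

The standard cell potential is +1.83 − (+1.50) = +0.33 V, with n = 3 electrons in the balanced equation.
Q = ([Co2+(aq)]^3·[Au3+(aq)]) / [Co3+(aq)]^3 = 1.41, so log Q = 0.150 and E = +0.33 − (0.0601/3)(0.150) = +0.3270 V.
Then ΔG = −nFE = −3 × 96485 × +0.3270 J/mol = −94.7 kJ/mol.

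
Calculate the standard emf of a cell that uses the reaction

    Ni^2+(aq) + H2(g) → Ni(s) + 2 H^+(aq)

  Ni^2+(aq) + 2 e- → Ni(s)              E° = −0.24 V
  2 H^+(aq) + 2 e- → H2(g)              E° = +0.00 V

Ni^2+(aq) gains electrons, so the Ni²⁺/Ni couple is the cathode; the 2H⁺/H₂ couple is the anode.
E°cell = E°(cathode) − E°(anode) = −0.24 − (+0.00) = −0.24 V.
The negative E°cell means the reaction is non-spontaneous in the direction written.

−0.24 V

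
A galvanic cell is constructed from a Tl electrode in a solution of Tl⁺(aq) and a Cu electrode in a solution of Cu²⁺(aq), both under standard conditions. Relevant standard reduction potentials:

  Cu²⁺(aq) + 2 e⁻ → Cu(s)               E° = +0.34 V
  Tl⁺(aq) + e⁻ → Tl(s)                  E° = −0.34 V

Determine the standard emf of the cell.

+0.68 V

Of the two couples in this cell, the one with the more positive reduction potential is reduced at the cathode: here that is Cu²⁺/Cu (+0.34 V); Tl⁺/Tl (−0.34 V) is the anode.
E°cell = E°(cathode) − E°(anode) = +0.34 − (−0.34) = +0.68 V.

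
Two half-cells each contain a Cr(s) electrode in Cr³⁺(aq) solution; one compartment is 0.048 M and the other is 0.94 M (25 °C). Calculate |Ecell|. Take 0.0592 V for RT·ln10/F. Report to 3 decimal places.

0.025 V

For a concentration cell E°cell = 0, since both electrodes use the same couple.
The compartment with the higher Cr³⁺(aq) concentration (0.94 M) acts as the cathode; ions are reduced there and produced at the dilute (0.048 M) anode.
With n = 3, Ecell = −(0.0592/3)·log([dilute]/[conc]) = −(0.0592/3)·log(0.048/0.94) = +0.025 V.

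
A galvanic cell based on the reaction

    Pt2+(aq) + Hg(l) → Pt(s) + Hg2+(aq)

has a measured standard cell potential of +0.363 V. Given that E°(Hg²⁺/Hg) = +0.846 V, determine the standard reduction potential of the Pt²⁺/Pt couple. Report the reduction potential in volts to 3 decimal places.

In the reaction as written the Pt²⁺/Pt couple is reduced (cathode) and Hg²⁺/Hg is oxidized (anode), so E°cell = E°(Pt²⁺/Pt) − E°(Hg²⁺/Hg).
E°(Pt²⁺/Pt) = E°cell + E°(anode) = +0.363 + (+0.846) = +1.209 V.

+1.209 V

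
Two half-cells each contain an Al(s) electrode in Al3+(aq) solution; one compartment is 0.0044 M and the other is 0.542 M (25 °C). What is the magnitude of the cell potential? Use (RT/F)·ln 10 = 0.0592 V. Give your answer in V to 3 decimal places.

0.041 V

For a concentration cell E°cell = 0, since both electrodes use the same couple.
The compartment with the higher Al3+(aq) concentration (0.542 M) acts as the cathode; ions are reduced there and produced at the dilute (0.0044 M) anode.
With n = 3, Ecell = −(0.0592/3)·log([dilute]/[conc]) = −(0.0592/3)·log(0.0044/0.542) = +0.041 V.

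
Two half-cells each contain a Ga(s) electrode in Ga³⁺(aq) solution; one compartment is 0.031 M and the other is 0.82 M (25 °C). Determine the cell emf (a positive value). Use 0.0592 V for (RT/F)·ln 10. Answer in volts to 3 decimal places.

0.028 V

For a concentration cell E°cell = 0, since both electrodes use the same couple.
The compartment with the higher Ga³⁺(aq) concentration (0.82 M) acts as the cathode; ions are reduced there and produced at the dilute (0.031 M) anode.
With n = 3, Ecell = −(0.0592/3)·log([dilute]/[conc]) = −(0.0592/3)·log(0.031/0.82) = +0.028 V.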